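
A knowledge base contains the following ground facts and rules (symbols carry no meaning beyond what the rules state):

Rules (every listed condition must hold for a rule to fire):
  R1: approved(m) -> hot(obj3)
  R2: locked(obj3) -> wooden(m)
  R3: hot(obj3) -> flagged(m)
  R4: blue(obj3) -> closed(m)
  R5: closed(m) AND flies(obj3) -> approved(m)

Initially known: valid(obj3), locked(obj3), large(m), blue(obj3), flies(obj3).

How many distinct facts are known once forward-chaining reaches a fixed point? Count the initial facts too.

10

Round 1: R2 [locked(obj3) -> wooden(m)]; R4 [blue(obj3) -> closed(m)]. Adds wooden(m), closed(m).
Round 2: R5 [closed(m) AND flies(obj3) -> approved(m)]. Adds approved(m).
Round 3: R1 [approved(m) -> hot(obj3)]. Adds hot(obj3).
Round 4: R3 [hot(obj3) -> flagged(m)]. Adds flagged(m).
Closure: {approved(m), blue(obj3), closed(m), flagged(m), flies(obj3), hot(obj3), large(m), locked(obj3), valid(obj3), wooden(m)} — 10 facts.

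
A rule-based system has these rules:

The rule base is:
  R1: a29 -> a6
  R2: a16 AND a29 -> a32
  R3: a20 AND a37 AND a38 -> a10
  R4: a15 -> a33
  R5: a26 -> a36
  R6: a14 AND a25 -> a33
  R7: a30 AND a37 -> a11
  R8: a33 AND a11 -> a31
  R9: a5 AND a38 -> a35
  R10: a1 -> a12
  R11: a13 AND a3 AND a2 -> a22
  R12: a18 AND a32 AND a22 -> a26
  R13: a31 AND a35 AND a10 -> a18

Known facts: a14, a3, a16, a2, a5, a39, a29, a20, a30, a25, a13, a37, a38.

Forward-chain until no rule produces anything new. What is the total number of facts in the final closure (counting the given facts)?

24

Round 1: R1 [a29 -> a6]; R2 [a16 AND a29 -> a32]; R3 [a20 AND a37 AND a38 -> a10]; R6 [a14 AND a25 -> a33]; R7 [a30 AND a37 -> a11]; R9 [a5 AND a38 -> a35]; R11 [a13 AND a3 AND a2 -> a22]. New: a6, a32, a10, a33, a11, a35, a22.
Round 2: R8 [a33 AND a11 -> a31]. New: a31.
Round 3: R13 [a31 AND a35 AND a10 -> a18]. New: a18.
Round 4: R12 [a18 AND a32 AND a22 -> a26]. New: a26.
Round 5: R5 [a26 -> a36]. New: a36.
Closure: {a10, a11, a13, a14, a16, a18, a2, a20, a22, a25, a26, a29, a3, a30, a31, a32, a33, a35, a36, a37, a38, a39, a5, a6} — 24 facts.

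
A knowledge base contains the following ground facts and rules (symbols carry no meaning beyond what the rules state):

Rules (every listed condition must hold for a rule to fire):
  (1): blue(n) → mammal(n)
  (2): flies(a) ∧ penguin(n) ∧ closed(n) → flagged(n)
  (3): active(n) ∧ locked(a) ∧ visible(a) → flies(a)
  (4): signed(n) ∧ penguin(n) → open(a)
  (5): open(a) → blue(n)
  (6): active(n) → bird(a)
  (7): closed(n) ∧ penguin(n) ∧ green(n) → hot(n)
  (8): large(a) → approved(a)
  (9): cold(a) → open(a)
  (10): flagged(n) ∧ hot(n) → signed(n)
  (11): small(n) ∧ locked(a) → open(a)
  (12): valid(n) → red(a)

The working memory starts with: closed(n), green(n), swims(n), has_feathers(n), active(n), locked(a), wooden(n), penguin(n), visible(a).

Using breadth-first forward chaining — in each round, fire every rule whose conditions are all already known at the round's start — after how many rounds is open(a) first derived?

Round 1: (3) [active(n) ∧ locked(a) ∧ visible(a) → flies(a)]; (6) [active(n) → bird(a)]; (7) [closed(n) ∧ penguin(n) ∧ green(n) → hot(n)]. New: flies(a), bird(a), hot(n).
Round 2: (2) [flies(a) ∧ penguin(n) ∧ closed(n) → flagged(n)]. New: flagged(n).
Round 3: (10) [flagged(n) ∧ hot(n) → signed(n)]. New: signed(n).
Round 4: (4) [signed(n) ∧ penguin(n) → open(a)]. New: open(a).
open(a) first appears in round 4.

4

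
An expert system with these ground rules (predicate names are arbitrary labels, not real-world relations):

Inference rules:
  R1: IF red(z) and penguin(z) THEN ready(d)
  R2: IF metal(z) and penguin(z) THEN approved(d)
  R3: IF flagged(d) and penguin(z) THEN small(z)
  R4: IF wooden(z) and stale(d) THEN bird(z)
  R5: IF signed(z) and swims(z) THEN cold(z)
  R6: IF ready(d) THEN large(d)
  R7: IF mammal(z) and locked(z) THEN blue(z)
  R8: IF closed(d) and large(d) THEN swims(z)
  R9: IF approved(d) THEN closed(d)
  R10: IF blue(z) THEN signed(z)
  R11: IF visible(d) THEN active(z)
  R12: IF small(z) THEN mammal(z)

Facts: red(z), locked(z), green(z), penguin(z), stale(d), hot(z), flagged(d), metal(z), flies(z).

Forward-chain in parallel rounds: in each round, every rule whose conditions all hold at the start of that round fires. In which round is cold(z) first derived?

Round 1: R1 [IF red(z) and penguin(z) THEN ready(d)]; R2 [IF metal(z) and penguin(z) THEN approved(d)]; R3 [IF flagged(d) and penguin(z) THEN small(z)]. Adds ready(d), approved(d), small(z).
Round 2: R6 [IF ready(d) THEN large(d)]; R9 [IF approved(d) THEN closed(d)]; R12 [IF small(z) THEN mammal(z)]. Adds large(d), closed(d), mammal(z).
Round 3: R7 [IF mammal(z) and locked(z) THEN blue(z)]; R8 [IF closed(d) and large(d) THEN swims(z)]. Adds blue(z), swims(z).
Round 4: R10 [IF blue(z) THEN signed(z)]. Adds signed(z).
Round 5: R5 [IF signed(z) and swims(z) THEN cold(z)]. Adds cold(z).
cold(z) first appears in round 5.

5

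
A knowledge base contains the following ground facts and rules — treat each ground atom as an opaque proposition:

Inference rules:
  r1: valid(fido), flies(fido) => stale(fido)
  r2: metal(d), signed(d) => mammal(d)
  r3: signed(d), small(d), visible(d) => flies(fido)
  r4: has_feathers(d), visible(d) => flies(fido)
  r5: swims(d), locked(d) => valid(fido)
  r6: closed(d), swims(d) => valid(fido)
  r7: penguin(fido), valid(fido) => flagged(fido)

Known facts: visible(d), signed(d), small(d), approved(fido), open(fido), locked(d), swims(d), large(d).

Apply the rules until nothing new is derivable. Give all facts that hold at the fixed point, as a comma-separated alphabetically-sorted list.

approved(fido), flies(fido), large(d), locked(d), open(fido), signed(d), small(d), stale(fido), swims(d), valid(fido), visible(d)

Round 1 fires r3, r5, giving flies(fido), valid(fido).
Round 2 fires r1, giving stale(fido).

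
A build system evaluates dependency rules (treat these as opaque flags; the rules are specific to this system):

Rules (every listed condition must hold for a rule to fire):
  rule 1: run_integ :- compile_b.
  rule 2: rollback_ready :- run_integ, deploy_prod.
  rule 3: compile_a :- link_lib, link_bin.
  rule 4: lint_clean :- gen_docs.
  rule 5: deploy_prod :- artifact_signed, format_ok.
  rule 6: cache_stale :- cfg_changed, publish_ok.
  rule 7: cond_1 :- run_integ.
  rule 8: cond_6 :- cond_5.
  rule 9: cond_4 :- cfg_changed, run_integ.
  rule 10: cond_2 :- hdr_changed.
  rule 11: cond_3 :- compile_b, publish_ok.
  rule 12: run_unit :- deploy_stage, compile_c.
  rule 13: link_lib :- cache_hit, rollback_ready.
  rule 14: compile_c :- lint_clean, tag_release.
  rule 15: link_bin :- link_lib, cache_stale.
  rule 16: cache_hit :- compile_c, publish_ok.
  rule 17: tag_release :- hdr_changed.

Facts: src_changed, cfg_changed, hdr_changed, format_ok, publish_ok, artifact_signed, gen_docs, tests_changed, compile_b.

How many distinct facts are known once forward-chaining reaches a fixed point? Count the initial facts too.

24

Round 1 fires rule 1, rule 4, rule 5, rule 6, rule 10, rule 11, rule 17, giving run_integ, lint_clean, deploy_prod, cache_stale, cond_2, cond_3, tag_release.
Round 2 fires rule 2, rule 7, rule 9, rule 14, giving rollback_ready, cond_1, cond_4, compile_c.
Round 3 fires rule 16, giving cache_hit.
Round 4 fires rule 13, giving link_lib.
Round 5 fires rule 15, giving link_bin.
Round 6 fires rule 3, giving compile_a.
Closure: {artifact_signed, cache_hit, cache_stale, cfg_changed, compile_a, compile_b, compile_c, cond_1, cond_2, cond_3, cond_4, deploy_prod, format_ok, gen_docs, hdr_changed, link_bin, link_lib, lint_clean, publish_ok, rollback_ready, run_integ, src_changed, tag_release, tests_changed} — 24 facts.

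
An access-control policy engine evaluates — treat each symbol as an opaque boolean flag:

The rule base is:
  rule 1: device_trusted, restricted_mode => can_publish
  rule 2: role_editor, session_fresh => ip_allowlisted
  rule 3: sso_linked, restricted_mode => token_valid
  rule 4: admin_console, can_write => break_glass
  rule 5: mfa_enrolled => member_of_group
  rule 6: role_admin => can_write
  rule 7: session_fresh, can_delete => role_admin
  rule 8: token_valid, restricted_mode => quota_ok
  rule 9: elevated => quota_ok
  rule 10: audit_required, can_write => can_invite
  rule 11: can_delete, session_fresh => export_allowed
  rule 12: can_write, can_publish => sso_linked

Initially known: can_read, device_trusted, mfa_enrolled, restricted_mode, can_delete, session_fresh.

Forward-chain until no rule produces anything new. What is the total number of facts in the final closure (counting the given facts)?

Round 1 — rule 1, rule 5, rule 7, rule 11, derive can_publish, member_of_group, role_admin, export_allowed.
Round 2 — rule 6, derive can_write.
Round 3 — rule 12, derive sso_linked.
Round 4 — rule 3, derive token_valid.
Round 5 — rule 8, derive quota_ok.
Closure: {can_delete, can_publish, can_read, can_write, device_trusted, export_allowed, member_of_group, mfa_enrolled, quota_ok, restricted_mode, role_admin, session_fresh, sso_linked, token_valid} — 14 facts.

14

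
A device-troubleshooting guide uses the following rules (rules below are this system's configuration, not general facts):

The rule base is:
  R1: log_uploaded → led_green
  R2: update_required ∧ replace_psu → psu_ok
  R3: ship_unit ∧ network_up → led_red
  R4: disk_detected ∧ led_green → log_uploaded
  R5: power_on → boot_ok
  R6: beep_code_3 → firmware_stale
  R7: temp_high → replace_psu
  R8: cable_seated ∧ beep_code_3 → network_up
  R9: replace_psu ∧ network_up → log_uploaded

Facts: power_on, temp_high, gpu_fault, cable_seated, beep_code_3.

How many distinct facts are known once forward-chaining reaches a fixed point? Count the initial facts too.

Round 1: R5 [power_on → boot_ok]; R6 [beep_code_3 → firmware_stale]; R7 [temp_high → replace_psu]; R8 [cable_seated ∧ beep_code_3 → network_up]. New: boot_ok, firmware_stale, replace_psu, network_up.
Round 2: R9 [replace_psu ∧ network_up → log_uploaded]. New: log_uploaded.
Round 3: R1 [log_uploaded → led_green]. New: led_green.
Closure: {beep_code_3, boot_ok, cable_seated, firmware_stale, gpu_fault, led_green, log_uploaded, network_up, power_on, replace_psu, temp_high} — 11 facts.

11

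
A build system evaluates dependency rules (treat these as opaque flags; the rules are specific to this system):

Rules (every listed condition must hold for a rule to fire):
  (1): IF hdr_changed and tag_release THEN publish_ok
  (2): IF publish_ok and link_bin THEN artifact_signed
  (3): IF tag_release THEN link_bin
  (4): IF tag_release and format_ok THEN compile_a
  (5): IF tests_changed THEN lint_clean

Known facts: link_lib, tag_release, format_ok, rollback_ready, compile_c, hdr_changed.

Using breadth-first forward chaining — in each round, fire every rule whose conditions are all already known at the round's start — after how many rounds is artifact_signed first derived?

Round 1 fires (1), (3), (4), giving publish_ok, link_bin, compile_a.
Round 2 fires (2), giving artifact_signed.
artifact_signed first appears in round 2.

2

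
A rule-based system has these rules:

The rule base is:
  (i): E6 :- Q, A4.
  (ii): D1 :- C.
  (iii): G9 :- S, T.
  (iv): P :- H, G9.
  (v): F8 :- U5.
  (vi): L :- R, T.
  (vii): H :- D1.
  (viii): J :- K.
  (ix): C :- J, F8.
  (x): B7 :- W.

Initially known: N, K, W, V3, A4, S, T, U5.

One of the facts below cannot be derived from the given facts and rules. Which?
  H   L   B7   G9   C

L

[1] (iii) [G9 :- S, T.]; (v) [F8 :- U5.]; (viii) [J :- K.]; (x) [B7 :- W.]. ⇒ new: G9, F8, J, B7.
[2] (ix) [C :- J, F8.]. ⇒ new: C.
[3] (ii) [D1 :- C.]. ⇒ new: D1.
[4] (vii) [H :- D1.]. ⇒ new: H.
[5] (iv) [P :- H, G9.]. ⇒ new: P.
Derived: C (round 2), H (round 4), B7 (round 1), G9 (round 1). L never appears in any round.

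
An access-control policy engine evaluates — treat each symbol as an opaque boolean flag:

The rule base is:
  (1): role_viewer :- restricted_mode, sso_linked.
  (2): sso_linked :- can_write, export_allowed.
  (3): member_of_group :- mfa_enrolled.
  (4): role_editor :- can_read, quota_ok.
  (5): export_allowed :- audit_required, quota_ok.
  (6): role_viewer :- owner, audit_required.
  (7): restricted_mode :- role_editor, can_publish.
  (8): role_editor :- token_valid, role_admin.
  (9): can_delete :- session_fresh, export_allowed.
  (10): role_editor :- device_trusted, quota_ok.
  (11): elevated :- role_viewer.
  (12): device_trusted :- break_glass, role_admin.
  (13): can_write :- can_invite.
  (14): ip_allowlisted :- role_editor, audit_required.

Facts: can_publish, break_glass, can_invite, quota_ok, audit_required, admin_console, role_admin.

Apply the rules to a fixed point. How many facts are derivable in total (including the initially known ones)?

[1] (5) [export_allowed :- audit_required, quota_ok.]; (12) [device_trusted :- break_glass, role_admin.]; (13) [can_write :- can_invite.]. ⇒ new: export_allowed, device_trusted, can_write.
[2] (2) [sso_linked :- can_write, export_allowed.]; (10) [role_editor :- device_trusted, quota_ok.]. ⇒ new: sso_linked, role_editor.
[3] (7) [restricted_mode :- role_editor, can_publish.]; (14) [ip_allowlisted :- role_editor, audit_required.]. ⇒ new: restricted_mode, ip_allowlisted.
[4] (1) [role_viewer :- restricted_mode, sso_linked.]. ⇒ new: role_viewer.
[5] (11) [elevated :- role_viewer.]. ⇒ new: elevated.
Closure: {admin_console, audit_required, break_glass, can_invite, can_publish, can_write, device_trusted, elevated, export_allowed, ip_allowlisted, quota_ok, restricted_mode, role_admin, role_editor, role_viewer, sso_linked} — 16 facts.

16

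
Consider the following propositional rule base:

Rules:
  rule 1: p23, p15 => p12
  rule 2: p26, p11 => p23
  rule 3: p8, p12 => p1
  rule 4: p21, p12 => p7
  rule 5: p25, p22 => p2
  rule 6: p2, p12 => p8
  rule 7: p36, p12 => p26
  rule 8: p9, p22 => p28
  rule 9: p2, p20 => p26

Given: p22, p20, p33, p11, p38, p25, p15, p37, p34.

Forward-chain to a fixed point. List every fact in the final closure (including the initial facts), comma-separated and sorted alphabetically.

p1, p11, p12, p15, p2, p20, p22, p23, p25, p26, p33, p34, p37, p38, p8

Round 1: rule 5 [p25, p22 => p2]. New: p2.
Round 2: rule 9 [p2, p20 => p26]. New: p26.
Round 3: rule 2 [p26, p11 => p23]. New: p23.
Round 4: rule 1 [p23, p15 => p12]. New: p12.
Round 5: rule 6 [p2, p12 => p8]. New: p8.
Round 6: rule 3 [p8, p12 => p1]. New: p1.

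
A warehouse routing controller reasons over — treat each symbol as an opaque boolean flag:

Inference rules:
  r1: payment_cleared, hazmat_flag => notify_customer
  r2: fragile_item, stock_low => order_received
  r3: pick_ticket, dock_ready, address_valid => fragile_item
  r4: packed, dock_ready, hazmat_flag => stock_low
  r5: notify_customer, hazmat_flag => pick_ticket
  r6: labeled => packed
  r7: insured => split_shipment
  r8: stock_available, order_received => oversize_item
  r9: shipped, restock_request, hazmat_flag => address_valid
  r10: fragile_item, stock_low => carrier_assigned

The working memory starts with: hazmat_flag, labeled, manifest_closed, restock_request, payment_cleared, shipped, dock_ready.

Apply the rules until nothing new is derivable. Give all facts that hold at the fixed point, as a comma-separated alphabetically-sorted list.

[1] r1 [payment_cleared, hazmat_flag => notify_customer]; r6 [labeled => packed]; r9 [shipped, restock_request, hazmat_flag => address_valid]. ⇒ new: notify_customer, packed, address_valid.
[2] r4 [packed, dock_ready, hazmat_flag => stock_low]; r5 [notify_customer, hazmat_flag => pick_ticket]. ⇒ new: stock_low, pick_ticket.
[3] r3 [pick_ticket, dock_ready, address_valid => fragile_item]. ⇒ new: fragile_item.
[4] r2 [fragile_item, stock_low => order_received]; r10 [fragile_item, stock_low => carrier_assigned]. ⇒ new: order_received, carrier_assigned.

address_valid, carrier_assigned, dock_ready, fragile_item, hazmat_flag, labeled, manifest_closed, notify_customer, order_received, packed, payment_cleared, pick_ticket, restock_request, shipped, stock_low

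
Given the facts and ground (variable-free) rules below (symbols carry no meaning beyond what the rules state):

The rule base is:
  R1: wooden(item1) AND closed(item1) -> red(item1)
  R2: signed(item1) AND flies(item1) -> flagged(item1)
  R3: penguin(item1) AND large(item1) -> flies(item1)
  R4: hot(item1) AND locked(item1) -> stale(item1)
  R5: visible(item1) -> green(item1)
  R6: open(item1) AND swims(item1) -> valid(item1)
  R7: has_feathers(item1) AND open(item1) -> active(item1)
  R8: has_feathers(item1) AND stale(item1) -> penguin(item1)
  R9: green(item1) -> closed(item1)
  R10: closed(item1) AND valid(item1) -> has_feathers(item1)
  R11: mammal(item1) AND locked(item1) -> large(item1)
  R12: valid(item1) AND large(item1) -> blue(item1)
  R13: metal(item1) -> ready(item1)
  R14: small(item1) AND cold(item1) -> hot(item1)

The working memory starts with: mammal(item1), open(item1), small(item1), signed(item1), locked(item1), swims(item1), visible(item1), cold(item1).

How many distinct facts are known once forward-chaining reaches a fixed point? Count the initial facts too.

20

Round 1: R5 [visible(item1) -> green(item1)]; R6 [open(item1) AND swims(item1) -> valid(item1)]; R11 [mammal(item1) AND locked(item1) -> large(item1)]; R14 [small(item1) AND cold(item1) -> hot(item1)]. New: green(item1), valid(item1), large(item1), hot(item1).
Round 2: R4 [hot(item1) AND locked(item1) -> stale(item1)]; R9 [green(item1) -> closed(item1)]; R12 [valid(item1) AND large(item1) -> blue(item1)]. New: stale(item1), closed(item1), blue(item1).
Round 3: R10 [closed(item1) AND valid(item1) -> has_feathers(item1)]. New: has_feathers(item1).
Round 4: R7 [has_feathers(item1) AND open(item1) -> active(item1)]; R8 [has_feathers(item1) AND stale(item1) -> penguin(item1)]. New: active(item1), penguin(item1).
Round 5: R3 [penguin(item1) AND large(item1) -> flies(item1)]. New: flies(item1).
Round 6: R2 [signed(item1) AND flies(item1) -> flagged(item1)]. New: flagged(item1).
Closure: {active(item1), blue(item1), closed(item1), cold(item1), flagged(item1), flies(item1), green(item1), has_feathers(item1), hot(item1), large(item1), locked(item1), mammal(item1), open(item1), penguin(item1), signed(item1), small(item1), stale(item1), swims(item1), valid(item1), visible(item1)} — 20 facts.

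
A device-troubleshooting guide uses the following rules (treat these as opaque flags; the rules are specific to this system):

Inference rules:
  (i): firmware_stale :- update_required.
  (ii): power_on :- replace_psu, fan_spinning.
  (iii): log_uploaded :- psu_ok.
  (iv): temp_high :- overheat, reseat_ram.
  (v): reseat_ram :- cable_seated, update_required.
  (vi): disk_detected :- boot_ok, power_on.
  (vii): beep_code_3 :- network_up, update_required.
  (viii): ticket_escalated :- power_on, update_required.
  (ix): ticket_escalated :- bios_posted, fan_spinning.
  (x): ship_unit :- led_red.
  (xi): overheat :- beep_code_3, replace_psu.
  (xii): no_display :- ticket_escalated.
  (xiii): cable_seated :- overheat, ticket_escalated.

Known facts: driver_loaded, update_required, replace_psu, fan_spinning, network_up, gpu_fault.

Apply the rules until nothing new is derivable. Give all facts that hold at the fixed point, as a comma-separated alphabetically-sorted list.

[1] (i) [firmware_stale :- update_required.]; (ii) [power_on :- replace_psu, fan_spinning.]; (vii) [beep_code_3 :- network_up, update_required.]. ⇒ new: firmware_stale, power_on, beep_code_3.
[2] (viii) [ticket_escalated :- power_on, update_required.]; (xi) [overheat :- beep_code_3, replace_psu.]. ⇒ new: ticket_escalated, overheat.
[3] (xii) [no_display :- ticket_escalated.]; (xiii) [cable_seated :- overheat, ticket_escalated.]. ⇒ new: no_display, cable_seated.
[4] (v) [reseat_ram :- cable_seated, update_required.]. ⇒ new: reseat_ram.
[5] (iv) [temp_high :- overheat, reseat_ram.]. ⇒ new: temp_high.

beep_code_3, cable_seated, driver_loaded, fan_spinning, firmware_stale, gpu_fault, network_up, no_display, overheat, power_on, replace_psu, reseat_ram, temp_high, ticket_escalated, update_required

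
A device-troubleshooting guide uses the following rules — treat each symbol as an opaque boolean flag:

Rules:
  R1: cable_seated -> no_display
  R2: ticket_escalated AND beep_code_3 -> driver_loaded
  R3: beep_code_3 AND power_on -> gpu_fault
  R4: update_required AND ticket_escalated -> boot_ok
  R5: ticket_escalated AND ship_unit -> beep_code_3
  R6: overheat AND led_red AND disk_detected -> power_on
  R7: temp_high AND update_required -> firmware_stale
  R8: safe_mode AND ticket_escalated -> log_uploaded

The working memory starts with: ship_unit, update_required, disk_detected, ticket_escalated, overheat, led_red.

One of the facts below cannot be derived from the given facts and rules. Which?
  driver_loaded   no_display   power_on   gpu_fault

no_display

[1] R4 [update_required AND ticket_escalated -> boot_ok]; R5 [ticket_escalated AND ship_unit -> beep_code_3]; R6 [overheat AND led_red AND disk_detected -> power_on]. ⇒ new: boot_ok, beep_code_3, power_on.
[2] R2 [ticket_escalated AND beep_code_3 -> driver_loaded]; R3 [beep_code_3 AND power_on -> gpu_fault]. ⇒ new: driver_loaded, gpu_fault.
Derived: power_on (round 1), gpu_fault (round 2), driver_loaded (round 2). no_display never appears in any round.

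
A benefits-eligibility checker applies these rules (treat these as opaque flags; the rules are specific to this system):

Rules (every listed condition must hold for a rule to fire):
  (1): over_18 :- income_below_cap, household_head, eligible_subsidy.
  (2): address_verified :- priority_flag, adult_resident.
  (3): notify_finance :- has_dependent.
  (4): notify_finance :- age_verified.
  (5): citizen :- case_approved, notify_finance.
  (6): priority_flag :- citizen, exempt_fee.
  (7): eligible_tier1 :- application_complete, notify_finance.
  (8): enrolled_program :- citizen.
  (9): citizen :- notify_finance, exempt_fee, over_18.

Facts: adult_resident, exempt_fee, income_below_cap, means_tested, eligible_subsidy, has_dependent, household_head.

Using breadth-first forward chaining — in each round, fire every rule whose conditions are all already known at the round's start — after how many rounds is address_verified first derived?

Round 1: (1) [over_18 :- income_below_cap, household_head, eligible_subsidy.]; (3) [notify_finance :- has_dependent.]. Adds over_18, notify_finance.
Round 2: (9) [citizen :- notify_finance, exempt_fee, over_18.]. Adds citizen.
Round 3: (6) [priority_flag :- citizen, exempt_fee.]; (8) [enrolled_program :- citizen.]. Adds priority_flag, enrolled_program.
Round 4: (2) [address_verified :- priority_flag, adult_resident.]. Adds address_verified.
address_verified first appears in round 4.

4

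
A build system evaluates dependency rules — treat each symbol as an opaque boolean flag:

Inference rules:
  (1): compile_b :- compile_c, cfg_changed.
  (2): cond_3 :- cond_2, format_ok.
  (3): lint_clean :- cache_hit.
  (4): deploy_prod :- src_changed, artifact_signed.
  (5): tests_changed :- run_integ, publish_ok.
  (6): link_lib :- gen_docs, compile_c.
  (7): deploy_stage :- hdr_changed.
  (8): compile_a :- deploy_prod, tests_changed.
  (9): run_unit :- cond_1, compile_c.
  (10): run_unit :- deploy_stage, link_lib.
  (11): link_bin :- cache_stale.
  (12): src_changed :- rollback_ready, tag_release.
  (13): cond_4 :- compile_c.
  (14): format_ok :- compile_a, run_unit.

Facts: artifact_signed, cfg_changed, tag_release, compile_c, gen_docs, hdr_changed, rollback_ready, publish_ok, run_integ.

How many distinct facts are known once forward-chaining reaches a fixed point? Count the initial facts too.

19

Round 1: (1) [compile_b :- compile_c, cfg_changed.]; (5) [tests_changed :- run_integ, publish_ok.]; (6) [link_lib :- gen_docs, compile_c.]; (7) [deploy_stage :- hdr_changed.]; (12) [src_changed :- rollback_ready, tag_release.]; (13) [cond_4 :- compile_c.]. New: compile_b, tests_changed, link_lib, deploy_stage, src_changed, cond_4.
Round 2: (4) [deploy_prod :- src_changed, artifact_signed.]; (10) [run_unit :- deploy_stage, link_lib.]. New: deploy_prod, run_unit.
Round 3: (8) [compile_a :- deploy_prod, tests_changed.]. New: compile_a.
Round 4: (14) [format_ok :- compile_a, run_unit.]. New: format_ok.
Closure: {artifact_signed, cfg_changed, compile_a, compile_b, compile_c, cond_4, deploy_prod, deploy_stage, format_ok, gen_docs, hdr_changed, link_lib, publish_ok, rollback_ready, run_integ, run_unit, src_changed, tag_release, tests_changed} — 19 facts.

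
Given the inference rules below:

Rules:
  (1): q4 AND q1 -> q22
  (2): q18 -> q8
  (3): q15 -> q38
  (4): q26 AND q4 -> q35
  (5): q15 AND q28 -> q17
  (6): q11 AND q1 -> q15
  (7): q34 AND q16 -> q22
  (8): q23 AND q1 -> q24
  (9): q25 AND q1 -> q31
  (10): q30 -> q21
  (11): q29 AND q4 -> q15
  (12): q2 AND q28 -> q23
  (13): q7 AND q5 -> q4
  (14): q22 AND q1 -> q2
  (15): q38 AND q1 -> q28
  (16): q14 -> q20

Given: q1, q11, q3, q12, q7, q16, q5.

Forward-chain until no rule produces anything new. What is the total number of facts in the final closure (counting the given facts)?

16

Round 1 fires (6), (13), giving q15, q4.
Round 2 fires (1), (3), giving q22, q38.
Round 3 fires (14), (15), giving q2, q28.
Round 4 fires (5), (12), giving q17, q23.
Round 5 fires (8), giving q24.
Closure: {q1, q11, q12, q15, q16, q17, q2, q22, q23, q24, q28, q3, q38, q4, q5, q7} — 16 facts.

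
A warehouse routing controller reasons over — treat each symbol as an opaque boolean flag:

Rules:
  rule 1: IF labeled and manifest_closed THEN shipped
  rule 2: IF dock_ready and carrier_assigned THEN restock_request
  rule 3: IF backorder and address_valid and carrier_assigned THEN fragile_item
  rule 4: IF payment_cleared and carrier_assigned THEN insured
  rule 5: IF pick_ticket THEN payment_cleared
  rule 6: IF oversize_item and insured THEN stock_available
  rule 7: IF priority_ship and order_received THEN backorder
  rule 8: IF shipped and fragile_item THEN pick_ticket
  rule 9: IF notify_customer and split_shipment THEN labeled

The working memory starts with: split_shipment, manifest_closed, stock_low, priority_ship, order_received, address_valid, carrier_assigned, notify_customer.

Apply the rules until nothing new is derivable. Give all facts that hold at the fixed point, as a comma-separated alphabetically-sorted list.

[1] rule 7 [IF priority_ship and order_received THEN backorder]; rule 9 [IF notify_customer and split_shipment THEN labeled]. ⇒ new: backorder, labeled.
[2] rule 1 [IF labeled and manifest_closed THEN shipped]; rule 3 [IF backorder and address_valid and carrier_assigned THEN fragile_item]. ⇒ new: shipped, fragile_item.
[3] rule 8 [IF shipped and fragile_item THEN pick_ticket]. ⇒ new: pick_ticket.
[4] rule 5 [IF pick_ticket THEN payment_cleared]. ⇒ new: payment_cleared.
[5] rule 4 [IF payment_cleared and carrier_assigned THEN insured]. ⇒ new: insured.

address_valid, backorder, carrier_assigned, fragile_item, insured, labeled, manifest_closed, notify_customer, order_received, payment_cleared, pick_ticket, priority_ship, shipped, split_shipment, stock_low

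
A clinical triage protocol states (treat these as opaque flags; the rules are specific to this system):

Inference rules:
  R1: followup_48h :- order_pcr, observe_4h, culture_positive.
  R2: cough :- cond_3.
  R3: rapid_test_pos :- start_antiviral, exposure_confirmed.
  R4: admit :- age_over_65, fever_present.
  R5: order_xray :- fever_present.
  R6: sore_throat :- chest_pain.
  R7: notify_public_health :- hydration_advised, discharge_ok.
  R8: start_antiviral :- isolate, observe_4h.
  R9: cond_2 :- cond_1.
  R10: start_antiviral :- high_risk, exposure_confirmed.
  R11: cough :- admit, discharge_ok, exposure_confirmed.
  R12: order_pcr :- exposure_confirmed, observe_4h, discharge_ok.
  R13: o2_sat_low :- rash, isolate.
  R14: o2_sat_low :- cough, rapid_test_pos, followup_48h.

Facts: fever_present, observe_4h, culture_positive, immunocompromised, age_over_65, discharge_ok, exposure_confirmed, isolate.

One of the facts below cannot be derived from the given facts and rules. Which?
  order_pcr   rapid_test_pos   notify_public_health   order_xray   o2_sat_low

notify_public_health

[1] R4 [admit :- age_over_65, fever_present.]; R5 [order_xray :- fever_present.]; R8 [start_antiviral :- isolate, observe_4h.]; R12 [order_pcr :- exposure_confirmed, observe_4h, discharge_ok.]. ⇒ new: admit, order_xray, start_antiviral, order_pcr.
[2] R1 [followup_48h :- order_pcr, observe_4h, culture_positive.]; R3 [rapid_test_pos :- start_antiviral, exposure_confirmed.]; R11 [cough :- admit, discharge_ok, exposure_confirmed.]. ⇒ new: followup_48h, rapid_test_pos, cough.
[3] R14 [o2_sat_low :- cough, rapid_test_pos, followup_48h.]. ⇒ new: o2_sat_low.
Derived: o2_sat_low (round 3), order_pcr (round 1), order_xray (round 1), rapid_test_pos (round 2). notify_public_health never appears in any round.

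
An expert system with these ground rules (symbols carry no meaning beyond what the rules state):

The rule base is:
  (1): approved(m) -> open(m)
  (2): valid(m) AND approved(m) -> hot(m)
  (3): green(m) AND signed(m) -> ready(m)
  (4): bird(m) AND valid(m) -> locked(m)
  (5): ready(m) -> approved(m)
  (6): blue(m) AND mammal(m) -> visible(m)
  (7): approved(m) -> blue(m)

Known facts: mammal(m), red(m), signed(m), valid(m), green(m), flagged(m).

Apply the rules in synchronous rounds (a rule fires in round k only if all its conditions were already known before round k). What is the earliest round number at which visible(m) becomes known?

Round 1: (3) [green(m) AND signed(m) -> ready(m)]. Adds ready(m).
Round 2: (5) [ready(m) -> approved(m)]. Adds approved(m).
Round 3: (1) [approved(m) -> open(m)]; (2) [valid(m) AND approved(m) -> hot(m)]; (7) [approved(m) -> blue(m)]. Adds open(m), hot(m), blue(m).
Round 4: (6) [blue(m) AND mammal(m) -> visible(m)]. Adds visible(m).
visible(m) first appears in round 4.

4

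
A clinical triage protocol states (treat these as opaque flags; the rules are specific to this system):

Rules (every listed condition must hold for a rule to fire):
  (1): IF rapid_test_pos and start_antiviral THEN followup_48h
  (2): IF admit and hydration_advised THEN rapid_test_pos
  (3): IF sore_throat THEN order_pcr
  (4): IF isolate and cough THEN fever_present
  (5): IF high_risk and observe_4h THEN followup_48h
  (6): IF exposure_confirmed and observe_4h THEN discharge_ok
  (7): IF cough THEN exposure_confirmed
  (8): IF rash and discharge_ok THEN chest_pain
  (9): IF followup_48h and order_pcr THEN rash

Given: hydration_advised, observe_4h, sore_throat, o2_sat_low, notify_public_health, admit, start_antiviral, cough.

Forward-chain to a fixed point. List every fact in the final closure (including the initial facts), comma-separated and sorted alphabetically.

Round 1 — (2), (3), (7), derive rapid_test_pos, order_pcr, exposure_confirmed.
Round 2 — (1), (6), derive followup_48h, discharge_ok.
Round 3 — (9), derive rash.
Round 4 — (8), derive chest_pain.

admit, chest_pain, cough, discharge_ok, exposure_confirmed, followup_48h, hydration_advised, notify_public_health, o2_sat_low, observe_4h, order_pcr, rapid_test_pos, rash, sore_throat, start_antiviral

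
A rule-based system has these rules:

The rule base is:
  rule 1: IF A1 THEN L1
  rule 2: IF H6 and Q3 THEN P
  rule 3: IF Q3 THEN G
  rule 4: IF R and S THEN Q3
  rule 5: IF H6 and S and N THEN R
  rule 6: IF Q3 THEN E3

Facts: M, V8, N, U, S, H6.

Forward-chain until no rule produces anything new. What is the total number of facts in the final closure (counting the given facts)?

Round 1: rule 5 [IF H6 and S and N THEN R]. New: R.
Round 2: rule 4 [IF R and S THEN Q3]. New: Q3.
Round 3: rule 2 [IF H6 and Q3 THEN P]; rule 3 [IF Q3 THEN G]; rule 6 [IF Q3 THEN E3]. New: P, G, E3.
Closure: {E3, G, H6, M, N, P, Q3, R, S, U, V8} — 11 facts.

11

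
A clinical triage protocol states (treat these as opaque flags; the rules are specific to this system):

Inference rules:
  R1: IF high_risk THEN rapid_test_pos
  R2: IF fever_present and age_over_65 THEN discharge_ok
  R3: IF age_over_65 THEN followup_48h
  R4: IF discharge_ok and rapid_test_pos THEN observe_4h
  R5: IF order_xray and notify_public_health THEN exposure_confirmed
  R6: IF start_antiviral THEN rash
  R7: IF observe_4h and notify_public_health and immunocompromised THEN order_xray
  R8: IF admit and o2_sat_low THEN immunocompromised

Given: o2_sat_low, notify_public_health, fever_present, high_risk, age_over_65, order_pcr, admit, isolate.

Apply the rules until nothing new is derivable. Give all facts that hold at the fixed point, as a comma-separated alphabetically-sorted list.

[1] R1 [IF high_risk THEN rapid_test_pos]; R2 [IF fever_present and age_over_65 THEN discharge_ok]; R3 [IF age_over_65 THEN followup_48h]; R8 [IF admit and o2_sat_low THEN immunocompromised]. ⇒ new: rapid_test_pos, discharge_ok, followup_48h, immunocompromised.
[2] R4 [IF discharge_ok and rapid_test_pos THEN observe_4h]. ⇒ new: observe_4h.
[3] R7 [IF observe_4h and notify_public_health and immunocompromised THEN order_xray]. ⇒ new: order_xray.
[4] R5 [IF order_xray and notify_public_health THEN exposure_confirmed]. ⇒ new: exposure_confirmed.

admit, age_over_65, discharge_ok, exposure_confirmed, fever_present, followup_48h, high_risk, immunocompromised, isolate, notify_public_health, o2_sat_low, observe_4h, order_pcr, order_xray, rapid_test_pos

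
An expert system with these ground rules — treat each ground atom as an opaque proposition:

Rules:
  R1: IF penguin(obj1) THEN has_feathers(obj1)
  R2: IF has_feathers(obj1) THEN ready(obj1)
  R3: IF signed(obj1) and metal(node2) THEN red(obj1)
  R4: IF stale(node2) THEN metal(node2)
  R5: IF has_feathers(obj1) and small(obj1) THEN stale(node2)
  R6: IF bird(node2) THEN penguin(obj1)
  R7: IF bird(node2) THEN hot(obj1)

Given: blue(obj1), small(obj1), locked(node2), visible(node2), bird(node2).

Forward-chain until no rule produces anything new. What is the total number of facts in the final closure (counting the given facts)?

11

[1] R6 [IF bird(node2) THEN penguin(obj1)]; R7 [IF bird(node2) THEN hot(obj1)]. ⇒ new: penguin(obj1), hot(obj1).
[2] R1 [IF penguin(obj1) THEN has_feathers(obj1)]. ⇒ new: has_feathers(obj1).
[3] R2 [IF has_feathers(obj1) THEN ready(obj1)]; R5 [IF has_feathers(obj1) and small(obj1) THEN stale(node2)]. ⇒ new: ready(obj1), stale(node2).
[4] R4 [IF stale(node2) THEN metal(node2)]. ⇒ new: metal(node2).
Closure: {bird(node2), blue(obj1), has_feathers(obj1), hot(obj1), locked(node2), metal(node2), penguin(obj1), ready(obj1), small(obj1), stale(node2), visible(node2)} — 11 facts.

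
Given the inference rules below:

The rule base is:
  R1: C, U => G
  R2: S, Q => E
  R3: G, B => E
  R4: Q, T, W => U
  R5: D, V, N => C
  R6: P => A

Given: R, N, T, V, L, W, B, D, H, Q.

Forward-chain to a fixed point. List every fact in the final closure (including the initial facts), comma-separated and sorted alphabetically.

B, C, D, E, G, H, L, N, Q, R, T, U, V, W

[1] R4 [Q, T, W => U]; R5 [D, V, N => C]. ⇒ new: U, C.
[2] R1 [C, U => G]. ⇒ new: G.
[3] R3 [G, B => E]. ⇒ new: E.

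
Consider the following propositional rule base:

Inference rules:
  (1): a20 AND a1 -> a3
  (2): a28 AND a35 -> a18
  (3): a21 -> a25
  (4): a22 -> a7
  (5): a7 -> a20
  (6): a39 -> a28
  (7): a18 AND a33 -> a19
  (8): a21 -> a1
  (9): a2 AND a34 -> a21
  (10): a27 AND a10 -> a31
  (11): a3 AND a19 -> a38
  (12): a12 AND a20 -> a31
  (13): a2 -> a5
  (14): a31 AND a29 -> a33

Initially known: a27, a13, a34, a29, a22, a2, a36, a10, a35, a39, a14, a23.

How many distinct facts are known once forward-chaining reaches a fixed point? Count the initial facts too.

25

[1] (4) [a22 -> a7]; (6) [a39 -> a28]; (9) [a2 AND a34 -> a21]; (10) [a27 AND a10 -> a31]; (13) [a2 -> a5]. ⇒ new: a7, a28, a21, a31, a5.
[2] (2) [a28 AND a35 -> a18]; (3) [a21 -> a25]; (5) [a7 -> a20]; (8) [a21 -> a1]; (14) [a31 AND a29 -> a33]. ⇒ new: a18, a25, a20, a1, a33.
[3] (1) [a20 AND a1 -> a3]; (7) [a18 AND a33 -> a19]. ⇒ new: a3, a19.
[4] (11) [a3 AND a19 -> a38]. ⇒ new: a38.
Closure: {a1, a10, a13, a14, a18, a19, a2, a20, a21, a22, a23, a25, a27, a28, a29, a3, a31, a33, a34, a35, a36, a38, a39, a5, a7} — 25 facts.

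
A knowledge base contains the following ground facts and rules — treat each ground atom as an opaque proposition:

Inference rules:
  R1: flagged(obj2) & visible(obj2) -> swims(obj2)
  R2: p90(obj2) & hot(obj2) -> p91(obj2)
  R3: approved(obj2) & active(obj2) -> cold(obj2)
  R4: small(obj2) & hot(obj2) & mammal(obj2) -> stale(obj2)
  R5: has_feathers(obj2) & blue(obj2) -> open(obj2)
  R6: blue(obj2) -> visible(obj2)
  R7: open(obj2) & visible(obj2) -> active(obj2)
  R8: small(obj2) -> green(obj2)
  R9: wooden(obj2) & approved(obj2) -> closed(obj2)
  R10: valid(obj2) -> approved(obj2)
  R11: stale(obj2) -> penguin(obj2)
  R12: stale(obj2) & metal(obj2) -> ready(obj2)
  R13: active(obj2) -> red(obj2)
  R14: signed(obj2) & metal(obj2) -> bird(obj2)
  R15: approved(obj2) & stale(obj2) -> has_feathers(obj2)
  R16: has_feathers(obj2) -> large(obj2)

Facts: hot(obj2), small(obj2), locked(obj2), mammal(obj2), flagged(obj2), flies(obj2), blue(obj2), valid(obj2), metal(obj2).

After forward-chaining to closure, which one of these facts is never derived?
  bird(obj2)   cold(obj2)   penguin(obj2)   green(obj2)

bird(obj2)

Round 1: R4 [small(obj2) & hot(obj2) & mammal(obj2) -> stale(obj2)]; R6 [blue(obj2) -> visible(obj2)]; R8 [small(obj2) -> green(obj2)]; R10 [valid(obj2) -> approved(obj2)]. New: stale(obj2), visible(obj2), green(obj2), approved(obj2).
Round 2: R1 [flagged(obj2) & visible(obj2) -> swims(obj2)]; R11 [stale(obj2) -> penguin(obj2)]; R12 [stale(obj2) & metal(obj2) -> ready(obj2)]; R15 [approved(obj2) & stale(obj2) -> has_feathers(obj2)]. New: swims(obj2), penguin(obj2), ready(obj2), has_feathers(obj2).
Round 3: R5 [has_feathers(obj2) & blue(obj2) -> open(obj2)]; R16 [has_feathers(obj2) -> large(obj2)]. New: open(obj2), large(obj2).
Round 4: R7 [open(obj2) & visible(obj2) -> active(obj2)]. New: active(obj2).
Round 5: R3 [approved(obj2) & active(obj2) -> cold(obj2)]; R13 [active(obj2) -> red(obj2)]. New: cold(obj2), red(obj2).
Derived: penguin(obj2) (round 2), green(obj2) (round 1), cold(obj2) (round 5). bird(obj2) never appears in any round.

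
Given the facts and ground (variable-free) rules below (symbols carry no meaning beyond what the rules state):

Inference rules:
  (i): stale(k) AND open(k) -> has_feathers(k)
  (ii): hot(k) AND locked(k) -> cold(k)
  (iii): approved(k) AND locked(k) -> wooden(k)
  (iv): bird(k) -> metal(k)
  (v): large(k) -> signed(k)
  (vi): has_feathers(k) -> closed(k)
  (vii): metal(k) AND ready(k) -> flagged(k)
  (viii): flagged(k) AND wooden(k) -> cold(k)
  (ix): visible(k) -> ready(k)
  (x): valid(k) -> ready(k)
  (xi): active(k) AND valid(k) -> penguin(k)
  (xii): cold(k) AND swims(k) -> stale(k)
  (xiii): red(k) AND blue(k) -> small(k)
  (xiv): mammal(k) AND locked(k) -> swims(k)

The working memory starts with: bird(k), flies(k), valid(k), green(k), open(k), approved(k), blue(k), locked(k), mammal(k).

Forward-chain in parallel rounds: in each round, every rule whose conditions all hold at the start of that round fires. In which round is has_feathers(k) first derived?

5

Round 1 fires (iii), (iv), (x), (xiv), giving wooden(k), metal(k), ready(k), swims(k).
Round 2 fires (vii), giving flagged(k).
Round 3 fires (viii), giving cold(k).
Round 4 fires (xii), giving stale(k).
Round 5 fires (i), giving has_feathers(k).
has_feathers(k) first appears in round 5.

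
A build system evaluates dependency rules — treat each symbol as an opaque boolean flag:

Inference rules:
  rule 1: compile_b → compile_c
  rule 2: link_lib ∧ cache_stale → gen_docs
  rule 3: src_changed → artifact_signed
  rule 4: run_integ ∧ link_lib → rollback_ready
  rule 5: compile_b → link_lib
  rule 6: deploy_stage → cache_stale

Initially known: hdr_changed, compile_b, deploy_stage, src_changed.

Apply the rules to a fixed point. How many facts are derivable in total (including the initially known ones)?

9

Round 1: rule 1 [compile_b → compile_c]; rule 3 [src_changed → artifact_signed]; rule 5 [compile_b → link_lib]; rule 6 [deploy_stage → cache_stale]. Adds compile_c, artifact_signed, link_lib, cache_stale.
Round 2: rule 2 [link_lib ∧ cache_stale → gen_docs]. Adds gen_docs.
Closure: {artifact_signed, cache_stale, compile_b, compile_c, deploy_stage, gen_docs, hdr_changed, link_lib, src_changed} — 9 facts.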